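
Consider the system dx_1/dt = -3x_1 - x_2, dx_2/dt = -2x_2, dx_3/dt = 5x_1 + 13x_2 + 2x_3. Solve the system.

x_1(t) = -C_2e^(-2t) + C_3e^(-3t), x_2(t) = C_2e^(-2t), x_3(t) = C_1e^(2t) - 2C_2e^(-2t) - C_3e^(-3t)

Coefficient matrix A = [[-3, -1, 0], [0, -2, 0], [5, 13, 2]].
det(A - λI) = 0 gives eigenvalues λ = 2, -2, -3.
For λ=2: eigenvector (0,0,1).
For λ=-2: eigenvector (-1,1,-2).
For λ=-3: eigenvector (1,0,-1).
General solution: C_1e^(2t)(0,0,1) + C_2e^(-2t)(-1,1,-2) + C_3e^(-3t)(1,0,-1).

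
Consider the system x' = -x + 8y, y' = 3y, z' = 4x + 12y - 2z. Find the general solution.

Coefficient matrix A = [[-1, 8, 0], [0, 3, 0], [4, 12, -2]].
det(A - λI) = 0 gives eigenvalues λ = 3, -1, -2.
For λ=3: eigenvector (2,1,4).
For λ=-1: eigenvector (1,0,4).
For λ=-2: eigenvector (0,0,1).
General solution: C_1e^(3t)(2,1,4) + C_2e^(-t)(1,0,4) + C_3e^(-2t)(0,0,1).

x(t) = 2C_1e^(3t) + C_2e^(-t), y(t) = C_1e^(3t), z(t) = 4C_1e^(3t) + 4C_2e^(-t) + C_3e^(-2t)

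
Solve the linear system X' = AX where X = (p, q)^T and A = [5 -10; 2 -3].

Coefficient matrix A = [[5, -10], [2, -3]].
Characteristic polynomial det(A - λI) = λ^2 - 2λ + 5 = 0.
Eigenvalues λ = 1 ± 2i (complex conjugate pair).
For λ=1+2i: an eigenvector is (2,1) - i(-1,0) = (2 + i, 1).
A real fundamental pair from Re and Im of e^((1+2i)t)v: X_1 = e^(t)(cos(2t)·(2,1) + sin(2t)·(-1,0)), X_2 = e^(t)(sin(2t)·(2,1) - cos(2t)·(-1,0)).
General solution: K_1X_1 + K_2X_2.

p(t) = -K_1e^(t)sin(2t) + 2K_1e^(t)cos(2t) + 2K_2e^(t)sin(2t) + K_2e^(t)cos(2t), q(t) = K_1e^(t)cos(2t) + K_2e^(t)sin(2t)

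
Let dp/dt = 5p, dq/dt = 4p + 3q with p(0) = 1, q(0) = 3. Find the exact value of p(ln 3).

A = [[5,0],[4,3]]; eigenvalues λ = 3, 5.
Eigenvectors: (0,1) for λ=3, (-1,-2) for λ=5.
From the initial condition, c_1 = 1, c_2 = -1.
p(ln 3) = (1)(3^3)(0) + (-1)(3^5)(-1) = 243.

243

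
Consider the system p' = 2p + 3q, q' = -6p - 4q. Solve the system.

Coefficient matrix A = [[2, 3], [-6, -4]].
Characteristic polynomial det(A - λI) = λ^2 + 2λ + 10 = 0.
Eigenvalues λ = -1 ± 3i (complex conjugate pair).
For λ=-1+3i: an eigenvector is (1,-1) - i(0,-1) = (1, -1 + i).
A real fundamental pair from Re and Im of e^((-1+3i)t)v: X_1 = e^(-t)(cos(3t)·(1,-1) + sin(3t)·(0,-1)), X_2 = e^(-t)(sin(3t)·(1,-1) - cos(3t)·(0,-1)).
General solution: C_1X_1 + C_2X_2.

p(t) = C_1e^(-t)cos(3t) + C_2e^(-t)sin(3t), q(t) = -C_1e^(-t)sin(3t) - C_1e^(-t)cos(3t) - C_2e^(-t)sin(3t) + C_2e^(-t)cos(3t)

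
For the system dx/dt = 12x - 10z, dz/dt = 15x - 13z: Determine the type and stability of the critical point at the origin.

saddle

A = [[12,-10],[15,-13]]; det(A-λI) = λ^2 + λ - 6.
λ = 2, -3: opposite signs.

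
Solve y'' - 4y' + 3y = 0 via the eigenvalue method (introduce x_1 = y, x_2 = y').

y(t) = c_1e^(3t) + c_2e^(t)

Let x_1 = y, x_2 = y'. Then x_1' = x_2 and x_2' = -3x_1 + 4x_2.
A = [[0,1],[-3,4]]; det(A-λI) = λ^2 - 4λ + 3.
Eigenvalues λ = 3, 1 with eigenvectors (1,3), (1,1).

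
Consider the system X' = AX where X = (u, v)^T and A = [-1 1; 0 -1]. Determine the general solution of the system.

Coefficient matrix A = [[-1, 1], [0, -1]].
Characteristic polynomial det(A - λI) = λ^2 + 2λ + 1 = 0.
Single eigenvalue λ = -1 with algebraic multiplicity 2.
Eigenvector v = (1,0); generalized eigenvector w with (A-λI)w=v is (-2,1).
General solution: e^(-t)[c_1·v + c_2·(t·v + w)].

u(t) = c_1e^(-t) + c_2te^(-t) - 2c_2e^(-t), v(t) = c_2e^(-t)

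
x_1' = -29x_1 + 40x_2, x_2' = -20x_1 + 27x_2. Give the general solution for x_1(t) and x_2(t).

x_1(t) = 3c_1e^(-t)sin(4t) + c_1e^(-t)cos(4t) + c_2e^(-t)sin(4t) - 3c_2e^(-t)cos(4t), x_2(t) = 2c_1e^(-t)sin(4t) + c_1e^(-t)cos(4t) + c_2e^(-t)sin(4t) - 2c_2e^(-t)cos(4t)

Coefficient matrix A = [[-29, 40], [-20, 27]].
Characteristic polynomial det(A - λI) = λ^2 + 2λ + 17 = 0.
Eigenvalues λ = -1 ± 4i (complex conjugate pair).
For λ=-1+4i: an eigenvector is (1,1) - i(3,2) = (1 - 3i, 1 - 2i).
A real fundamental pair from Re and Im of e^((-1+4i)t)v: X_1 = e^(-t)(cos(4t)·(1,1) + sin(4t)·(3,2)), X_2 = e^(-t)(sin(4t)·(1,1) - cos(4t)·(3,2)).
General solution: c_1X_1 + c_2X_2.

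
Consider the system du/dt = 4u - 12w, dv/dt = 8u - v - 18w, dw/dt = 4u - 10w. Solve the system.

u(t) = 2C_1e^(-2t) - 3C_3e^(-4t), v(t) = 2C_1e^(-2t) + C_2e^(-t) - 4C_3e^(-4t), w(t) = C_1e^(-2t) - 2C_3e^(-4t)

Coefficient matrix A = [[4, 0, -12], [8, -1, -18], [4, 0, -10]].
det(A - λI) = 0 gives eigenvalues λ = -2, -1, -4.
For λ=-2: eigenvector (2,2,1).
For λ=-1: eigenvector (0,1,0).
For λ=-4: eigenvector (-3,-4,-2).
General solution: C_1e^(-2t)(2,2,1) + C_2e^(-t)(0,1,0) + C_3e^(-4t)(-3,-4,-2).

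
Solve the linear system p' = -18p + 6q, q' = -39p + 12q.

p(t) = -K_1e^(-3t)sin(3t) - K_1e^(-3t)cos(3t) - K_2e^(-3t)sin(3t) + K_2e^(-3t)cos(3t), q(t) = -2K_1e^(-3t)sin(3t) - 3K_1e^(-3t)cos(3t) - 3K_2e^(-3t)sin(3t) + 2K_2e^(-3t)cos(3t)

Coefficient matrix A = [[-18, 6], [-39, 12]].
Characteristic polynomial det(A - λI) = λ^2 + 6λ + 18 = 0.
Eigenvalues λ = -3 ± 3i (complex conjugate pair).
For λ=-3+3i: an eigenvector is (-1,-3) - i(-1,-2) = (-1 + i, -3 + 2i).
A real fundamental pair from Re and Im of e^((-3+3i)t)v: X_1 = e^(-3t)(cos(3t)·(-1,-3) + sin(3t)·(-1,-2)), X_2 = e^(-3t)(sin(3t)·(-1,-3) - cos(3t)·(-1,-2)).
General solution: K_1X_1 + K_2X_2.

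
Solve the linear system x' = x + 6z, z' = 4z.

Coefficient matrix A = [[1, 6], [0, 4]].
Characteristic polynomial det(A - λI) = λ^2 - 5λ + 4 = 0.
Eigenvalues λ = 4, 1.
For λ=4: (A-λI) row 1 is [-3, 6], so an eigenvector is (2, 1).
For λ=1: (A-λI) row 1 is [0, 6], so an eigenvector is (-1, 0).
General solution: K_1e^(4t)(2,1) + K_2e^(t)(-1,0).

x(t) = 2K_1e^(4t) - K_2e^(t), z(t) = K_1e^(4t)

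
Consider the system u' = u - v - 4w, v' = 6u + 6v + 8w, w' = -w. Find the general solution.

Coefficient matrix A = [[1, -1, -4], [6, 6, 8], [0, 0, -1]].
det(A - λI) = 0 gives eigenvalues λ = 3, 4, -1.
For λ=3: eigenvector (1,-2,0).
For λ=4: eigenvector (-1,3,0).
For λ=-1: eigenvector (1,-2,1).
General solution: c_1e^(3t)(1,-2,0) + c_2e^(4t)(-1,3,0) + c_3e^(-t)(1,-2,1).

u(t) = c_1e^(3t) - c_2e^(4t) + c_3e^(-t), v(t) = -2c_1e^(3t) + 3c_2e^(4t) - 2c_3e^(-t), w(t) = c_3e^(-t)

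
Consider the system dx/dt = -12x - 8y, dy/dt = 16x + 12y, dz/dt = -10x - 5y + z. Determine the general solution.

Coefficient matrix A = [[-12, -8, 0], [16, 12, 0], [-10, -5, 1]].
det(A - λI) = 0 gives eigenvalues λ = 4, 1, -4.
For λ=4: eigenvector (-1,2,0).
For λ=1: eigenvector (0,0,1).
For λ=-4: eigenvector (-1,1,-1).
General solution: K_1e^(4t)(-1,2,0) + K_2e^(t)(0,0,1) + K_3e^(-4t)(-1,1,-1).

x(t) = -K_1e^(4t) - K_3e^(-4t), y(t) = 2K_1e^(4t) + K_3e^(-4t), z(t) = K_2e^(t) - K_3e^(-4t)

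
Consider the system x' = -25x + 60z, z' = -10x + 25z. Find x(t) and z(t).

x(t) = -3K_1e^(-5t) - 2K_2e^(5t), z(t) = -K_1e^(-5t) - K_2e^(5t)

Coefficient matrix A = [[-25, 60], [-10, 25]].
Characteristic polynomial det(A - λI) = λ^2 - 25 = 0.
Eigenvalues λ = -5, 5.
For λ=-5: (A-λI) row 1 is [-20, 60], so an eigenvector is (-3, -1).
For λ=5: (A-λI) row 1 is [-30, 60], so an eigenvector is (-2, -1).
General solution: K_1e^(-5t)(-3,-1) + K_2e^(5t)(-2,-1).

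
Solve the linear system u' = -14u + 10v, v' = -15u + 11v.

u(t) = -2c_1e^(t) + c_2e^(-4t), v(t) = -3c_1e^(t) + c_2e^(-4t)

Coefficient matrix A = [[-14, 10], [-15, 11]].
Characteristic polynomial det(A - λI) = λ^2 + 3λ - 4 = 0.
Eigenvalues λ = 1, -4.
For λ=1: (A-λI) row 1 is [-15, 10], so an eigenvector is (-2, -3).
For λ=-4: (A-λI) row 1 is [-10, 10], so an eigenvector is (1, 1).
General solution: c_1e^(t)(-2,-3) + c_2e^(-4t)(1,1).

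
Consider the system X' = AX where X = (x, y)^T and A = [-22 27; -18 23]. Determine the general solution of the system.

Coefficient matrix A = [[-22, 27], [-18, 23]].
Characteristic polynomial det(A - λI) = λ^2 - λ - 20 = 0.
Eigenvalues λ = -4, 5.
For λ=-4: (A-λI) row 1 is [-18, 27], so an eigenvector is (3, 2).
For λ=5: (A-λI) row 1 is [-27, 27], so an eigenvector is (1, 1).
General solution: C_1e^(-4t)(3,2) + C_2e^(5t)(1,1).

x(t) = 3C_1e^(-4t) + C_2e^(5t), y(t) = 2C_1e^(-4t) + C_2e^(5t)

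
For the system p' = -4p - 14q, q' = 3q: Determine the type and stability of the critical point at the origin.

A = [[-4,-14],[0,3]]; det(A-λI) = λ^2 + λ - 12.
λ = 3, -4: opposite signs.

saddle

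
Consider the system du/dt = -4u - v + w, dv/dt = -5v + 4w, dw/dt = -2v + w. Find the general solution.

u(t) = -K_2e^(-3t) + K_3e^(-4t), v(t) = K_1e^(-t) + 2K_2e^(-3t), w(t) = K_1e^(-t) + K_2e^(-3t)

Coefficient matrix A = [[-4, -1, 1], [0, -5, 4], [0, -2, 1]].
det(A - λI) = 0 gives eigenvalues λ = -1, -3, -4.
For λ=-1: eigenvector (0,1,1).
For λ=-3: eigenvector (-1,2,1).
For λ=-4: eigenvector (1,0,0).
General solution: K_1e^(-t)(0,1,1) + K_2e^(-3t)(-1,2,1) + K_3e^(-4t)(1,0,0).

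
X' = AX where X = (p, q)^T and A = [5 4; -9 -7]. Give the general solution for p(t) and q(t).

Coefficient matrix A = [[5, 4], [-9, -7]].
Characteristic polynomial det(A - λI) = λ^2 + 2λ + 1 = 0.
Single eigenvalue λ = -1 with algebraic multiplicity 2.
Eigenvector v = (-2,3); generalized eigenvector w with (A-λI)w=v is (1,-2).
General solution: e^(-t)[c_1·v + c_2·(t·v + w)].

p(t) = -2c_1e^(-t) - 2c_2te^(-t) + c_2e^(-t), q(t) = 3c_1e^(-t) + 3c_2te^(-t) - 2c_2e^(-t)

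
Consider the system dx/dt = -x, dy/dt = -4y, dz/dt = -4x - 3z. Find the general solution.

Coefficient matrix A = [[-1, 0, 0], [0, -4, 0], [-4, 0, -3]].
det(A - λI) = 0 gives eigenvalues λ = -3, -4, -1.
For λ=-3: eigenvector (0,0,1).
For λ=-4: eigenvector (0,1,0).
For λ=-1: eigenvector (1,0,-2).
General solution: C_1e^(-3t)(0,0,1) + C_2e^(-4t)(0,1,0) + C_3e^(-t)(1,0,-2).

x(t) = C_3e^(-t), y(t) = C_2e^(-4t), z(t) = C_1e^(-3t) - 2C_3e^(-t)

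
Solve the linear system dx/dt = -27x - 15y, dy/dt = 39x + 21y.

Coefficient matrix A = [[-27, -15], [39, 21]].
Characteristic polynomial det(A - λI) = λ^2 + 6λ + 18 = 0.
Eigenvalues λ = -3 ± 3i (complex conjugate pair).
For λ=-3+3i: an eigenvector is (-2,3) - i(1,-2) = (-2 - i, 3 + 2i).
A real fundamental pair from Re and Im of e^((-3+3i)t)v: X_1 = e^(-3t)(cos(3t)·(-2,3) + sin(3t)·(1,-2)), X_2 = e^(-3t)(sin(3t)·(-2,3) - cos(3t)·(1,-2)).
General solution: c_1X_1 + c_2X_2.

x(t) = c_1e^(-3t)sin(3t) - 2c_1e^(-3t)cos(3t) - 2c_2e^(-3t)sin(3t) - c_2e^(-3t)cos(3t), y(t) = -2c_1e^(-3t)sin(3t) + 3c_1e^(-3t)cos(3t) + 3c_2e^(-3t)sin(3t) + 2c_2e^(-3t)cos(3t)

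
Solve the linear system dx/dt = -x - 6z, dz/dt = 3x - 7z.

Coefficient matrix A = [[-1, -6], [3, -7]].
Characteristic polynomial det(A - λI) = λ^2 + 8λ + 25 = 0.
Eigenvalues λ = -4 ± 3i (complex conjugate pair).
For λ=-4+3i: an eigenvector is (1,1) - i(-1,0) = (1 + i, 1).
A real fundamental pair from Re and Im of e^((-4+3i)t)v: X_1 = e^(-4t)(cos(3t)·(1,1) + sin(3t)·(-1,0)), X_2 = e^(-4t)(sin(3t)·(1,1) - cos(3t)·(-1,0)).
General solution: c_1X_1 + c_2X_2.

x(t) = -c_1e^(-4t)sin(3t) + c_1e^(-4t)cos(3t) + c_2e^(-4t)sin(3t) + c_2e^(-4t)cos(3t), z(t) = c_1e^(-4t)cos(3t) + c_2e^(-4t)sin(3t)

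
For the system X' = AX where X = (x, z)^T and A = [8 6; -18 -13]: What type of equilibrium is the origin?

A = [[8,6],[-18,-13]]; det(A-λI) = λ^2 + 5λ + 4.
λ = -4, -1: both negative.

stable node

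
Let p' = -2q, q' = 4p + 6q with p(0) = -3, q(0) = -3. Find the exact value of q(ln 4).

-2928

A = [[0,-2],[4,6]]; eigenvalues λ = 2, 4.
Eigenvectors: (1,-1) for λ=2, (1,-2) for λ=4.
From the initial condition, c_1 = -9, c_2 = 6.
q(ln 4) = (-9)(4^2)(-1) + (6)(4^4)(-2) = -2928.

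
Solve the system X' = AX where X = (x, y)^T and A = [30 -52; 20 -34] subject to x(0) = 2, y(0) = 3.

x(t) = -23e^(-2t)sin(4t) + 2e^(-2t)cos(4t), y(t) = -14e^(-2t)sin(4t) + 3e^(-2t)cos(4t)

Coefficient matrix A = [[30, -52], [20, -34]].
Characteristic polynomial det(A - λI) = λ^2 + 4λ + 20 = 0.
Eigenvalues λ = -2 ± 4i (complex conjugate pair).
For λ=-2+4i: an eigenvector is (2,1) - i(3,2) = (2 - 3i, 1 - 2i).
A real fundamental pair from Re and Im of e^((-2+4i)t)v: X_1 = e^(-2t)(cos(4t)·(2,1) + sin(4t)·(3,2)), X_2 = e^(-2t)(sin(4t)·(2,1) - cos(4t)·(3,2)).
General solution: c_1X_1 + c_2X_2.
Applying x(0)=2, y(0)=3 gives c_1=-5, c_2=-4.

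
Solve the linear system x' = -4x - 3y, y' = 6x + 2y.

x(t) = K_1e^(-t)sin(3t) - K_2e^(-t)cos(3t), y(t) = -K_1e^(-t)sin(3t) - K_1e^(-t)cos(3t) - K_2e^(-t)sin(3t) + K_2e^(-t)cos(3t)

Coefficient matrix A = [[-4, -3], [6, 2]].
Characteristic polynomial det(A - λI) = λ^2 + 2λ + 10 = 0.
Eigenvalues λ = -1 ± 3i (complex conjugate pair).
For λ=-1+3i: an eigenvector is (0,-1) - i(1,-1) = (0 - i, -1 + i).
A real fundamental pair from Re and Im of e^((-1+3i)t)v: X_1 = e^(-t)(cos(3t)·(0,-1) + sin(3t)·(1,-1)), X_2 = e^(-t)(sin(3t)·(0,-1) - cos(3t)·(1,-1)).
General solution: K_1X_1 + K_2X_2.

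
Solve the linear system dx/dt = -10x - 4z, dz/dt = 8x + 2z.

x(t) = -c_1e^(-6t) - c_2e^(-2t), z(t) = c_1e^(-6t) + 2c_2e^(-2t)

Coefficient matrix A = [[-10, -4], [8, 2]].
Characteristic polynomial det(A - λI) = λ^2 + 8λ + 12 = 0.
Eigenvalues λ = -6, -2.
For λ=-6: (A-λI) row 1 is [-4, -4], so an eigenvector is (-1, 1).
For λ=-2: (A-λI) row 1 is [-8, -4], so an eigenvector is (-1, 2).
General solution: c_1e^(-6t)(-1,1) + c_2e^(-2t)(-1,2).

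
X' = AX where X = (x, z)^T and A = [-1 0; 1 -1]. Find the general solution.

Coefficient matrix A = [[-1, 0], [1, -1]].
Characteristic polynomial det(A - λI) = λ^2 + 2λ + 1 = 0.
Single eigenvalue λ = -1 with algebraic multiplicity 2.
Eigenvector v = (0,-1); generalized eigenvector w with (A-λI)w=v is (-1,3).
General solution: e^(-t)[c_1·v + c_2·(t·v + w)].

x(t) = -c_2e^(-t), z(t) = -c_1e^(-t) - c_2te^(-t) + 3c_2e^(-t)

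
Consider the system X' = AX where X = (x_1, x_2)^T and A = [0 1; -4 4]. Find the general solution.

Coefficient matrix A = [[0, 1], [-4, 4]].
Characteristic polynomial det(A - λI) = λ^2 - 4λ + 4 = 0.
Single eigenvalue λ = 2 with algebraic multiplicity 2.
Eigenvector v = (1,2); generalized eigenvector w with (A-λI)w=v is (-1,-1).
General solution: e^(2t)[K_1·v + K_2·(t·v + w)].

x_1(t) = K_1e^(2t) + K_2te^(2t) - K_2e^(2t), x_2(t) = 2K_1e^(2t) + 2K_2te^(2t) - K_2e^(2t)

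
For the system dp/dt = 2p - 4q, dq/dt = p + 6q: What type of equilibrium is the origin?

unstable improper node

A = [[2,-4],[1,6]]; det(A-λI) = λ^2 - 8λ + 16.
repeated λ = 4 with a single eigenvector.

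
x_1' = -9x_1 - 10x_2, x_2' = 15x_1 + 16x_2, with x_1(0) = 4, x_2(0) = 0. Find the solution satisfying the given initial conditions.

x_1(t) = -8e^(6t) + 12e^(t), x_2(t) = 12e^(6t) - 12e^(t)

Coefficient matrix A = [[-9, -10], [15, 16]].
Characteristic polynomial det(A - λI) = λ^2 - 7λ + 6 = 0.
Eigenvalues λ = 1, 6.
For λ=1: (A-λI) row 1 is [-10, -10], so an eigenvector is (-1, 1).
For λ=6: (A-λI) row 1 is [-15, -10], so an eigenvector is (2, -3).
General solution: K_1e^(t)(-1,1) + K_2e^(6t)(2,-3).
Applying x_1(0)=4, x_2(0)=0 gives K_1=-12, K_2=-4.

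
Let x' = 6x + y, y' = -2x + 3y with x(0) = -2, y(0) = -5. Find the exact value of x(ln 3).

A = [[6,1],[-2,3]]; eigenvalues λ = 4, 5.
Eigenvectors: (-1,2) for λ=4, (1,-1) for λ=5.
From the initial condition, c_1 = -7, c_2 = -9.
x(ln 3) = (-7)(3^4)(-1) + (-9)(3^5)(1) = -1620.

-1620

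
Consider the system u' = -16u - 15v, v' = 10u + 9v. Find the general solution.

u(t) = -3c_1e^(-6t) + c_2e^(-t), v(t) = 2c_1e^(-6t) - c_2e^(-t)

Coefficient matrix A = [[-16, -15], [10, 9]].
Characteristic polynomial det(A - λI) = λ^2 + 7λ + 6 = 0.
Eigenvalues λ = -6, -1.
For λ=-6: (A-λI) row 1 is [-10, -15], so an eigenvector is (-3, 2).
For λ=-1: (A-λI) row 1 is [-15, -15], so an eigenvector is (1, -1).
General solution: c_1e^(-6t)(-3,2) + c_2e^(-t)(1,-1).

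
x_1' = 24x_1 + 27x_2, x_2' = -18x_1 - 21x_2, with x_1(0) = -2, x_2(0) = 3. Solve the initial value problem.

Coefficient matrix A = [[24, 27], [-18, -21]].
Characteristic polynomial det(A - λI) = λ^2 - 3λ - 18 = 0.
Eigenvalues λ = 6, -3.
For λ=6: (A-λI) row 1 is [18, 27], so an eigenvector is (-3, 2).
For λ=-3: (A-λI) row 1 is [27, 27], so an eigenvector is (-1, 1).
General solution: K_1e^(6t)(-3,2) + K_2e^(-3t)(-1,1).
Applying x_1(0)=-2, x_2(0)=3 gives K_1=-1, K_2=5.

x_1(t) = 3e^(6t) - 5e^(-3t), x_2(t) = -2e^(6t) + 5e^(-3t)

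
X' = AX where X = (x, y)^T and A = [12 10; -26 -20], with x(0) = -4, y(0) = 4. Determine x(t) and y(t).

Coefficient matrix A = [[12, 10], [-26, -20]].
Characteristic polynomial det(A - λI) = λ^2 + 8λ + 20 = 0.
Eigenvalues λ = -4 ± 2i (complex conjugate pair).
For λ=-4+2i: an eigenvector is (2,-3) - i(1,-2) = (2 - i, -3 + 2i).
A real fundamental pair from Re and Im of e^((-4+2i)t)v: X_1 = e^(-4t)(cos(2t)·(2,-3) + sin(2t)·(1,-2)), X_2 = e^(-4t)(sin(2t)·(2,-3) - cos(2t)·(1,-2)).
General solution: c_1X_1 + c_2X_2.
Applying x(0)=-4, y(0)=4 gives c_1=-4, c_2=-4.

x(t) = -12e^(-4t)sin(2t) - 4e^(-4t)cos(2t), y(t) = 20e^(-4t)sin(2t) + 4e^(-4t)cos(2t)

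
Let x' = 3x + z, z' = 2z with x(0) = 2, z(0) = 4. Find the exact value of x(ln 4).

320

A = [[3,1],[0,2]]; eigenvalues λ = 2, 3.
Eigenvectors: (1,-1) for λ=2, (-1,0) for λ=3.
From the initial condition, c_1 = -4, c_2 = -6.
x(ln 4) = (-4)(4^2)(1) + (-6)(4^3)(-1) = 320.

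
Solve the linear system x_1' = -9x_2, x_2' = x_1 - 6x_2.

x_1(t) = -3K_1e^(-3t) - 3K_2te^(-3t) + 2K_2e^(-3t), x_2(t) = -K_1e^(-3t) - K_2te^(-3t) + K_2e^(-3t)

Coefficient matrix A = [[0, -9], [1, -6]].
Characteristic polynomial det(A - λI) = λ^2 + 6λ + 9 = 0.
Single eigenvalue λ = -3 with algebraic multiplicity 2.
Eigenvector v = (-3,-1); generalized eigenvector w with (A-λI)w=v is (2,1).
General solution: e^(-3t)[K_1·v + K_2·(t·v + w)].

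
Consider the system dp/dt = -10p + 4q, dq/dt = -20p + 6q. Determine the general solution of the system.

Coefficient matrix A = [[-10, 4], [-20, 6]].
Characteristic polynomial det(A - λI) = λ^2 + 4λ + 20 = 0.
Eigenvalues λ = -2 ± 4i (complex conjugate pair).
For λ=-2+4i: an eigenvector is (0,-1) - i(-1,-2) = (0 + i, -1 + 2i).
A real fundamental pair from Re and Im of e^((-2+4i)t)v: X_1 = e^(-2t)(cos(4t)·(0,-1) + sin(4t)·(-1,-2)), X_2 = e^(-2t)(sin(4t)·(0,-1) - cos(4t)·(-1,-2)).
General solution: C_1X_1 + C_2X_2.

p(t) = -C_1e^(-2t)sin(4t) + C_2e^(-2t)cos(4t), q(t) = -2C_1e^(-2t)sin(4t) - C_1e^(-2t)cos(4t) - C_2e^(-2t)sin(4t) + 2C_2e^(-2t)cos(4t)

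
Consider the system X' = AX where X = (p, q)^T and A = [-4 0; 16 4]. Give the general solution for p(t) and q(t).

p(t) = c_2e^(-4t), q(t) = -c_1e^(4t) - 2c_2e^(-4t)

Coefficient matrix A = [[-4, 0], [16, 4]].
Characteristic polynomial det(A - λI) = λ^2 - 16 = 0.
Eigenvalues λ = 4, -4.
For λ=4: (A-λI) row 1 is [-8, 0], so an eigenvector is (0, -1).
For λ=-4: (A-λI) row 2 is [16, 8], so an eigenvector is (1, -2).
General solution: c_1e^(4t)(0,-1) + c_2e^(-4t)(1,-2).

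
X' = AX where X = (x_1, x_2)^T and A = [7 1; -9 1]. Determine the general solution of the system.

x_1(t) = K_1e^(4t) + K_2te^(4t), x_2(t) = -3K_1e^(4t) - 3K_2te^(4t) + K_2e^(4t)

Coefficient matrix A = [[7, 1], [-9, 1]].
Characteristic polynomial det(A - λI) = λ^2 - 8λ + 16 = 0.
Single eigenvalue λ = 4 with algebraic multiplicity 2.
Eigenvector v = (1,-3); generalized eigenvector w with (A-λI)w=v is (0,1).
General solution: e^(4t)[K_1·v + K_2·(t·v + w)].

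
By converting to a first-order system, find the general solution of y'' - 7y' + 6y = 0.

y(t) = C_1e^(t) + C_2e^(6t)

Let x_1 = y, x_2 = y'. Then x_1' = x_2 and x_2' = -6x_1 + 7x_2.
A = [[0,1],[-6,7]]; det(A-λI) = λ^2 - 7λ + 6.
Eigenvalues λ = 1, 6 with eigenvectors (1,1), (1,6).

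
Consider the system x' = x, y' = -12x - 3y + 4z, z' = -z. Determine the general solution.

Coefficient matrix A = [[1, 0, 0], [-12, -3, 4], [0, 0, -1]].
det(A - λI) = 0 gives eigenvalues λ = 1, -1, -3.
For λ=1: eigenvector (1,-3,0).
For λ=-1: eigenvector (0,2,1).
For λ=-3: eigenvector (0,1,0).
General solution: c_1e^(t)(1,-3,0) + c_2e^(-t)(0,2,1) + c_3e^(-3t)(0,1,0).

x(t) = c_1e^(t), y(t) = -3c_1e^(t) + 2c_2e^(-t) + c_3e^(-3t), z(t) = c_2e^(-t)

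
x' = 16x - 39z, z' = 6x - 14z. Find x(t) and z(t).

Coefficient matrix A = [[16, -39], [6, -14]].
Characteristic polynomial det(A - λI) = λ^2 - 2λ + 10 = 0.
Eigenvalues λ = 1 ± 3i (complex conjugate pair).
For λ=1+3i: an eigenvector is (2,1) - i(-3,-1) = (2 + 3i, 1 + i).
A real fundamental pair from Re and Im of e^((1+3i)t)v: X_1 = e^(t)(cos(3t)·(2,1) + sin(3t)·(-3,-1)), X_2 = e^(t)(sin(3t)·(2,1) - cos(3t)·(-3,-1)).
General solution: c_1X_1 + c_2X_2.

x(t) = -3c_1e^(t)sin(3t) + 2c_1e^(t)cos(3t) + 2c_2e^(t)sin(3t) + 3c_2e^(t)cos(3t), z(t) = -c_1e^(t)sin(3t) + c_1e^(t)cos(3t) + c_2e^(t)sin(3t) + c_2e^(t)cos(3t)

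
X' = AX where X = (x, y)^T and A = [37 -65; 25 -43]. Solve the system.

x(t) = 3K_1e^(-3t)sin(5t) + 2K_1e^(-3t)cos(5t) + 2K_2e^(-3t)sin(5t) - 3K_2e^(-3t)cos(5t), y(t) = 2K_1e^(-3t)sin(5t) + K_1e^(-3t)cos(5t) + K_2e^(-3t)sin(5t) - 2K_2e^(-3t)cos(5t)

Coefficient matrix A = [[37, -65], [25, -43]].
Characteristic polynomial det(A - λI) = λ^2 + 6λ + 34 = 0.
Eigenvalues λ = -3 ± 5i (complex conjugate pair).
For λ=-3+5i: an eigenvector is (2,1) - i(3,2) = (2 - 3i, 1 - 2i).
A real fundamental pair from Re and Im of e^((-3+5i)t)v: X_1 = e^(-3t)(cos(5t)·(2,1) + sin(5t)·(3,2)), X_2 = e^(-3t)(sin(5t)·(2,1) - cos(5t)·(3,2)).
General solution: K_1X_1 + K_2X_2.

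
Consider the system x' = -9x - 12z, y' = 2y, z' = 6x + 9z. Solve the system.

Coefficient matrix A = [[-9, 0, -12], [0, 2, 0], [6, 0, 9]].
det(A - λI) = 0 gives eigenvalues λ = 3, 2, -3.
For λ=3: eigenvector (-1,0,1).
For λ=2: eigenvector (0,1,0).
For λ=-3: eigenvector (-2,0,1).
General solution: c_1e^(3t)(-1,0,1) + c_2e^(2t)(0,1,0) + c_3e^(-3t)(-2,0,1).

x(t) = -c_1e^(3t) - 2c_3e^(-3t), y(t) = c_2e^(2t), z(t) = c_1e^(3t) + c_3e^(-3t)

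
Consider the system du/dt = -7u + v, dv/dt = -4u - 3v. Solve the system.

u(t) = K_1e^(-5t) + K_2te^(-5t) - 2K_2e^(-5t), v(t) = 2K_1e^(-5t) + 2K_2te^(-5t) - 3K_2e^(-5t)

Coefficient matrix A = [[-7, 1], [-4, -3]].
Characteristic polynomial det(A - λI) = λ^2 + 10λ + 25 = 0.
Single eigenvalue λ = -5 with algebraic multiplicity 2.
Eigenvector v = (1,2); generalized eigenvector w with (A-λI)w=v is (-2,-3).
General solution: e^(-5t)[K_1·v + K_2·(t·v + w)].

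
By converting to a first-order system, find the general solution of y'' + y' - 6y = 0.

Let x_1 = y, x_2 = y'. Then x_1' = x_2 and x_2' = 6x_1 - x_2.
A = [[0,1],[6,-1]]; det(A-λI) = λ^2 + λ - 6.
Eigenvalues λ = -3, 2 with eigenvectors (1,-3), (1,2).

y(t) = c_1e^(-3t) + c_2e^(2t)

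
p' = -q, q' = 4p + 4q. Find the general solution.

Coefficient matrix A = [[0, -1], [4, 4]].
Characteristic polynomial det(A - λI) = λ^2 - 4λ + 4 = 0.
Single eigenvalue λ = 2 with algebraic multiplicity 2.
Eigenvector v = (1,-2); generalized eigenvector w with (A-λI)w=v is (1,-3).
General solution: e^(2t)[c_1·v + c_2·(t·v + w)].

p(t) = c_1e^(2t) + c_2te^(2t) + c_2e^(2t), q(t) = -2c_1e^(2t) - 2c_2te^(2t) - 3c_2e^(2t)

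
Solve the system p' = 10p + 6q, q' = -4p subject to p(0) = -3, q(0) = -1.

p(t) = -12e^(6t) + 9e^(4t), q(t) = 8e^(6t) - 9e^(4t)

Coefficient matrix A = [[10, 6], [-4, 0]].
Characteristic polynomial det(A - λI) = λ^2 - 10λ + 24 = 0.
Eigenvalues λ = 4, 6.
For λ=4: (A-λI) row 1 is [6, 6], so an eigenvector is (-1, 1).
For λ=6: (A-λI) row 1 is [4, 6], so an eigenvector is (-3, 2).
General solution: c_1e^(4t)(-1,1) + c_2e^(6t)(-3,2).
Applying p(0)=-3, q(0)=-1 gives c_1=-9, c_2=4.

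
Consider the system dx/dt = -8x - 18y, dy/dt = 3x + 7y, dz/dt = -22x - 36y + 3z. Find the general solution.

x(t) = 3C_1e^(-2t) - 2C_3e^(t), y(t) = -C_1e^(-2t) + C_3e^(t), z(t) = 6C_1e^(-2t) + C_2e^(3t) - 4C_3e^(t)

Coefficient matrix A = [[-8, -18, 0], [3, 7, 0], [-22, -36, 3]].
det(A - λI) = 0 gives eigenvalues λ = -2, 3, 1.
For λ=-2: eigenvector (3,-1,6).
For λ=3: eigenvector (0,0,1).
For λ=1: eigenvector (-2,1,-4).
General solution: C_1e^(-2t)(3,-1,6) + C_2e^(3t)(0,0,1) + C_3e^(t)(-2,1,-4).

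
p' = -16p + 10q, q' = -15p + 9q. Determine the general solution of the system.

p(t) = c_1e^(-6t) + 2c_2e^(-t), q(t) = c_1e^(-6t) + 3c_2e^(-t)

Coefficient matrix A = [[-16, 10], [-15, 9]].
Characteristic polynomial det(A - λI) = λ^2 + 7λ + 6 = 0.
Eigenvalues λ = -6, -1.
For λ=-6: (A-λI) row 1 is [-10, 10], so an eigenvector is (1, 1).
For λ=-1: (A-λI) row 1 is [-15, 10], so an eigenvector is (2, 3).
General solution: c_1e^(-6t)(1,1) + c_2e^(-t)(2,3).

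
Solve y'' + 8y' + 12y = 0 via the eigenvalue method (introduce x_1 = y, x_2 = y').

Let x_1 = y, x_2 = y'. Then x_1' = x_2 and x_2' = -12x_1 - 8x_2.
A = [[0,1],[-12,-8]]; det(A-λI) = λ^2 + 8λ + 12.
Eigenvalues λ = -2, -6 with eigenvectors (1,-2), (1,-6).

y(t) = K_1e^(-2t) + K_2e^(-6t)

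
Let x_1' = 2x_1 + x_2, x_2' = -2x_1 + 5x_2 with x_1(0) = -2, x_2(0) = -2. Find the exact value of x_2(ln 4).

-128

A = [[2,1],[-2,5]]; eigenvalues λ = 3, 4.
Eigenvectors: (1,1) for λ=3, (1,2) for λ=4.
From the initial condition, c_1 = -2, c_2 = 0.
x_2(ln 4) = (-2)(4^3)(1) + (0)(4^4)(2) = -128.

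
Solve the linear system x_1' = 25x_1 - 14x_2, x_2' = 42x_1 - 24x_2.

Coefficient matrix A = [[25, -14], [42, -24]].
Characteristic polynomial det(A - λI) = λ^2 - λ - 12 = 0.
Eigenvalues λ = 4, -3.
For λ=4: (A-λI) row 1 is [21, -14], so an eigenvector is (2, 3).
For λ=-3: (A-λI) row 1 is [28, -14], so an eigenvector is (1, 2).
General solution: C_1e^(4t)(2,3) + C_2e^(-3t)(1,2).

x_1(t) = 2C_1e^(4t) + C_2e^(-3t), x_2(t) = 3C_1e^(4t) + 2C_2e^(-3t)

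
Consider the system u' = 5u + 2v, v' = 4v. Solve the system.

Coefficient matrix A = [[5, 2], [0, 4]].
Characteristic polynomial det(A - λI) = λ^2 - 9λ + 20 = 0.
Eigenvalues λ = 5, 4.
For λ=5: (A-λI) row 1 is [0, 2], so an eigenvector is (1, 0).
For λ=4: (A-λI) row 1 is [1, 2], so an eigenvector is (2, -1).
General solution: C_1e^(5t)(1,0) + C_2e^(4t)(2,-1).

u(t) = C_1e^(5t) + 2C_2e^(4t), v(t) = -C_2e^(4t)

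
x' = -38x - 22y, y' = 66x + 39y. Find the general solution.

x(t) = 2K_1e^(-5t) + K_2e^(6t), y(t) = -3K_1e^(-5t) - 2K_2e^(6t)

Coefficient matrix A = [[-38, -22], [66, 39]].
Characteristic polynomial det(A - λI) = λ^2 - λ - 30 = 0.
Eigenvalues λ = -5, 6.
For λ=-5: (A-λI) row 1 is [-33, -22], so an eigenvector is (2, -3).
For λ=6: (A-λI) row 1 is [-44, -22], so an eigenvector is (1, -2).
General solution: K_1e^(-5t)(2,-3) + K_2e^(6t)(1,-2).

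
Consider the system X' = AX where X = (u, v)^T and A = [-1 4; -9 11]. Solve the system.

Coefficient matrix A = [[-1, 4], [-9, 11]].
Characteristic polynomial det(A - λI) = λ^2 - 10λ + 25 = 0.
Single eigenvalue λ = 5 with algebraic multiplicity 2.
Eigenvector v = (-2,-3); generalized eigenvector w with (A-λI)w=v is (1,1).
General solution: e^(5t)[K_1·v + K_2·(t·v + w)].

u(t) = -2K_1e^(5t) - 2K_2te^(5t) + K_2e^(5t), v(t) = -3K_1e^(5t) - 3K_2te^(5t) + K_2e^(5t)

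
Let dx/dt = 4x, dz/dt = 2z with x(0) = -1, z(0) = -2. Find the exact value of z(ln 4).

A = [[4,0],[0,2]]; eigenvalues λ = 2, 4.
Eigenvectors: (0,1) for λ=2, (-1,0) for λ=4.
From the initial condition, c_1 = -2, c_2 = 1.
z(ln 4) = (-2)(4^2)(1) + (1)(4^4)(0) = -32.

-32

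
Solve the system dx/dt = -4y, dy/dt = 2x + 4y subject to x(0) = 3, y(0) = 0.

Coefficient matrix A = [[0, -4], [2, 4]].
Characteristic polynomial det(A - λI) = λ^2 - 4λ + 8 = 0.
Eigenvalues λ = 2 ± 2i (complex conjugate pair).
For λ=2+2i: an eigenvector is (1,-1) - i(1,0) = (1 - i, -1).
A real fundamental pair from Re and Im of e^((2+2i)t)v: X_1 = e^(2t)(cos(2t)·(1,-1) + sin(2t)·(1,0)), X_2 = e^(2t)(sin(2t)·(1,-1) - cos(2t)·(1,0)).
General solution: c_1X_1 + c_2X_2.
Applying x(0)=3, y(0)=0 gives c_1=0, c_2=-3.

x(t) = -3e^(2t)sin(2t) + 3e^(2t)cos(2t), y(t) = 3e^(2t)sin(2t)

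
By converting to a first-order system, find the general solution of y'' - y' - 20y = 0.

y(t) = c_1e^(5t) + c_2e^(-4t)

Let x_1 = y, x_2 = y'. Then x_1' = x_2 and x_2' = 20x_1 + x_2.
A = [[0,1],[20,1]]; det(A-λI) = λ^2 - λ - 20.
Eigenvalues λ = 5, -4 with eigenvectors (1,5), (1,-4).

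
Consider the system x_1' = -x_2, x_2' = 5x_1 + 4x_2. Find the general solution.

Coefficient matrix A = [[0, -1], [5, 4]].
Characteristic polynomial det(A - λI) = λ^2 - 4λ + 5 = 0.
Eigenvalues λ = 2 ± i (complex conjugate pair).
For λ=2+i: an eigenvector is (0,1) - i(-1,2) = (0 + i, 1 - 2i).
A real fundamental pair from Re and Im of e^((2+i)t)v: X_1 = e^(2t)(cos(t)·(0,1) + sin(t)·(-1,2)), X_2 = e^(2t)(sin(t)·(0,1) - cos(t)·(-1,2)).
General solution: C_1X_1 + C_2X_2.

x_1(t) = -C_1e^(2t)sin(t) + C_2e^(2t)cos(t), x_2(t) = 2C_1e^(2t)sin(t) + C_1e^(2t)cos(t) + C_2e^(2t)sin(t) - 2C_2e^(2t)cos(t)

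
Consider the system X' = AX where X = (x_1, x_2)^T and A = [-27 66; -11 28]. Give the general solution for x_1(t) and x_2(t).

Coefficient matrix A = [[-27, 66], [-11, 28]].
Characteristic polynomial det(A - λI) = λ^2 - λ - 30 = 0.
Eigenvalues λ = -5, 6.
For λ=-5: (A-λI) row 1 is [-22, 66], so an eigenvector is (-3, -1).
For λ=6: (A-λI) row 1 is [-33, 66], so an eigenvector is (2, 1).
General solution: K_1e^(-5t)(-3,-1) + K_2e^(6t)(2,1).

x_1(t) = -3K_1e^(-5t) + 2K_2e^(6t), x_2(t) = -K_1e^(-5t) + K_2e^(6t)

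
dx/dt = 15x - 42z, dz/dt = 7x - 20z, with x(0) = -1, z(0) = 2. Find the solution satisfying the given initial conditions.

Coefficient matrix A = [[15, -42], [7, -20]].
Characteristic polynomial det(A - λI) = λ^2 + 5λ - 6 = 0.
Eigenvalues λ = 1, -6.
For λ=1: (A-λI) row 1 is [14, -42], so an eigenvector is (3, 1).
For λ=-6: (A-λI) row 1 is [21, -42], so an eigenvector is (-2, -1).
General solution: C_1e^(t)(3,1) + C_2e^(-6t)(-2,-1).
Applying x(0)=-1, z(0)=2 gives C_1=-5, C_2=-7.

x(t) = -15e^(t) + 14e^(-6t), z(t) = -5e^(t) + 7e^(-6t)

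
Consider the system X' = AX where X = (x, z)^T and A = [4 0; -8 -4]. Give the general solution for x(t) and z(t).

Coefficient matrix A = [[4, 0], [-8, -4]].
Characteristic polynomial det(A - λI) = λ^2 - 16 = 0.
Eigenvalues λ = -4, 4.
For λ=-4: (A-λI) row 1 is [8, 0], so an eigenvector is (0, 1).
For λ=4: (A-λI) row 2 is [-8, -8], so an eigenvector is (1, -1).
General solution: C_1e^(-4t)(0,1) + C_2e^(4t)(1,-1).

x(t) = C_2e^(4t), z(t) = C_1e^(-4t) - C_2e^(4t)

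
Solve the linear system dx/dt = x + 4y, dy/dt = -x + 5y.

Coefficient matrix A = [[1, 4], [-1, 5]].
Characteristic polynomial det(A - λI) = λ^2 - 6λ + 9 = 0.
Single eigenvalue λ = 3 with algebraic multiplicity 2.
Eigenvector v = (2,1); generalized eigenvector w with (A-λI)w=v is (3,2).
General solution: e^(3t)[C_1·v + C_2·(t·v + w)].

x(t) = 2C_1e^(3t) + 2C_2te^(3t) + 3C_2e^(3t), y(t) = C_1e^(3t) + C_2te^(3t) + 2C_2e^(3t)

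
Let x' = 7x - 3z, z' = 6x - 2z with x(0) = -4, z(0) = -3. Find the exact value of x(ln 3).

A = [[7,-3],[6,-2]]; eigenvalues λ = 1, 4.
Eigenvectors: (1,2) for λ=1, (1,1) for λ=4.
From the initial condition, c_1 = 1, c_2 = -5.
x(ln 3) = (1)(3^1)(1) + (-5)(3^4)(1) = -402.

-402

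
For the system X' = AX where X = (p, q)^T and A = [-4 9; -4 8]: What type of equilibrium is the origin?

unstable improper node

A = [[-4,9],[-4,8]]; det(A-λI) = λ^2 - 4λ + 4.
repeated λ = 2 with a single eigenvector.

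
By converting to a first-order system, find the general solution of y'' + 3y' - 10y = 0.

Let x_1 = y, x_2 = y'. Then x_1' = x_2 and x_2' = 10x_1 - 3x_2.
A = [[0,1],[10,-3]]; det(A-λI) = λ^2 + 3λ - 10.
Eigenvalues λ = 2, -5 with eigenvectors (1,2), (1,-5).

y(t) = K_1e^(2t) + K_2e^(-5t)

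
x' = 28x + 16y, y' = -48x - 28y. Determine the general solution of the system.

x(t) = 2C_1e^(4t) + C_2e^(-4t), y(t) = -3C_1e^(4t) - 2C_2e^(-4t)

Coefficient matrix A = [[28, 16], [-48, -28]].
Characteristic polynomial det(A - λI) = λ^2 - 16 = 0.
Eigenvalues λ = 4, -4.
For λ=4: (A-λI) row 1 is [24, 16], so an eigenvector is (2, -3).
For λ=-4: (A-λI) row 1 is [32, 16], so an eigenvector is (1, -2).
General solution: C_1e^(4t)(2,-3) + C_2e^(-4t)(1,-2).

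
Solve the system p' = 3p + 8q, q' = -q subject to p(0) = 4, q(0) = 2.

p(t) = 8e^(3t) - 4e^(-t), q(t) = 2e^(-t)

Coefficient matrix A = [[3, 8], [0, -1]].
Characteristic polynomial det(A - λI) = λ^2 - 2λ - 3 = 0.
Eigenvalues λ = 3, -1.
For λ=3: (A-λI) row 1 is [0, 8], so an eigenvector is (-1, 0).
For λ=-1: (A-λI) row 1 is [4, 8], so an eigenvector is (-2, 1).
General solution: c_1e^(3t)(-1,0) + c_2e^(-t)(-2,1).
Applying p(0)=4, q(0)=2 gives c_1=-8, c_2=2.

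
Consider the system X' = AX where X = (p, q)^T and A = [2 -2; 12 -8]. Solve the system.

Coefficient matrix A = [[2, -2], [12, -8]].
Characteristic polynomial det(A - λI) = λ^2 + 6λ + 8 = 0.
Eigenvalues λ = -4, -2.
For λ=-4: (A-λI) row 1 is [6, -2], so an eigenvector is (1, 3).
For λ=-2: (A-λI) row 1 is [4, -2], so an eigenvector is (1, 2).
General solution: C_1e^(-4t)(1,3) + C_2e^(-2t)(1,2).

p(t) = C_1e^(-4t) + C_2e^(-2t), q(t) = 3C_1e^(-4t) + 2C_2e^(-2t)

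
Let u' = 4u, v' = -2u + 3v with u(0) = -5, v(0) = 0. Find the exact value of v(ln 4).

1920

A = [[4,0],[-2,3]]; eigenvalues λ = 3, 4.
Eigenvectors: (0,1) for λ=3, (-1,2) for λ=4.
From the initial condition, c_1 = -10, c_2 = 5.
v(ln 4) = (-10)(4^3)(1) + (5)(4^4)(2) = 1920.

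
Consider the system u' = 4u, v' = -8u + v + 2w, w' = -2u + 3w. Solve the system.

u(t) = C_1e^(4t), v(t) = -4C_1e^(4t) - C_2e^(t) + C_3e^(3t), w(t) = -2C_1e^(4t) + C_3e^(3t)

Coefficient matrix A = [[4, 0, 0], [-8, 1, 2], [-2, 0, 3]].
det(A - λI) = 0 gives eigenvalues λ = 4, 1, 3.
For λ=4: eigenvector (1,-4,-2).
For λ=1: eigenvector (0,-1,0).
For λ=3: eigenvector (0,1,1).
General solution: C_1e^(4t)(1,-4,-2) + C_2e^(t)(0,-1,0) + C_3e^(3t)(0,1,1).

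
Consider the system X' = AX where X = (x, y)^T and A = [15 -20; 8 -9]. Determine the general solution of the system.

Coefficient matrix A = [[15, -20], [8, -9]].
Characteristic polynomial det(A - λI) = λ^2 - 6λ + 25 = 0.
Eigenvalues λ = 3 ± 4i (complex conjugate pair).
For λ=3+4i: an eigenvector is (2,1) - i(1,1) = (2 - i, 1 - i).
A real fundamental pair from Re and Im of e^((3+4i)t)v: X_1 = e^(3t)(cos(4t)·(2,1) + sin(4t)·(1,1)), X_2 = e^(3t)(sin(4t)·(2,1) - cos(4t)·(1,1)).
General solution: c_1X_1 + c_2X_2.

x(t) = c_1e^(3t)sin(4t) + 2c_1e^(3t)cos(4t) + 2c_2e^(3t)sin(4t) - c_2e^(3t)cos(4t), y(t) = c_1e^(3t)sin(4t) + c_1e^(3t)cos(4t) + c_2e^(3t)sin(4t) - c_2e^(3t)cos(4t)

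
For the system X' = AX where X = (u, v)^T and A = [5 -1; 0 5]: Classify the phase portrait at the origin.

unstable improper node

A = [[5,-1],[0,5]]; det(A-λI) = λ^2 - 10λ + 25.
repeated λ = 5 with a single eigenvector.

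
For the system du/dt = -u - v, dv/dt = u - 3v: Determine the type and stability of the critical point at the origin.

A = [[-1,-1],[1,-3]]; det(A-λI) = λ^2 + 4λ + 4.
repeated λ = -2 with a single eigenvector.

stable improper node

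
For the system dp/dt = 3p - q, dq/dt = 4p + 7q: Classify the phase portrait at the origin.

A = [[3,-1],[4,7]]; det(A-λI) = λ^2 - 10λ + 25.
repeated λ = 5 with a single eigenvector.

unstable improper node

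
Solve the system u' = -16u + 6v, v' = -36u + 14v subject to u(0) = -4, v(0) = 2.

u(t) = 10e^(2t) - 14e^(-4t), v(t) = 30e^(2t) - 28e^(-4t)

Coefficient matrix A = [[-16, 6], [-36, 14]].
Characteristic polynomial det(A - λI) = λ^2 + 2λ - 8 = 0.
Eigenvalues λ = 2, -4.
For λ=2: (A-λI) row 1 is [-18, 6], so an eigenvector is (-1, -3).
For λ=-4: (A-λI) row 1 is [-12, 6], so an eigenvector is (1, 2).
General solution: K_1e^(2t)(-1,-3) + K_2e^(-4t)(1,2).
Applying u(0)=-4, v(0)=2 gives K_1=-10, K_2=-14.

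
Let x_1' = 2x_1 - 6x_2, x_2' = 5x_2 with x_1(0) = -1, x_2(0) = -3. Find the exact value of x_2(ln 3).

A = [[2,-6],[0,5]]; eigenvalues λ = 5, 2.
Eigenvectors: (-2,1) for λ=5, (-1,0) for λ=2.
From the initial condition, c_1 = -3, c_2 = 7.
x_2(ln 3) = (-3)(3^5)(1) + (7)(3^2)(0) = -729.

-729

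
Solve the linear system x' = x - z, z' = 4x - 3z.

x(t) = c_1e^(-t) + c_2te^(-t) + 2c_2e^(-t), z(t) = 2c_1e^(-t) + 2c_2te^(-t) + 3c_2e^(-t)

Coefficient matrix A = [[1, -1], [4, -3]].
Characteristic polynomial det(A - λI) = λ^2 + 2λ + 1 = 0.
Single eigenvalue λ = -1 with algebraic multiplicity 2.
Eigenvector v = (1,2); generalized eigenvector w with (A-λI)w=v is (2,3).
General solution: e^(-t)[c_1·v + c_2·(t·v + w)].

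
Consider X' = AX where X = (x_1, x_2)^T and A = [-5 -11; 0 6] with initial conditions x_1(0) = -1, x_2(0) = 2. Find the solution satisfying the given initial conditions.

Coefficient matrix A = [[-5, -11], [0, 6]].
Characteristic polynomial det(A - λI) = λ^2 - λ - 30 = 0.
Eigenvalues λ = -5, 6.
For λ=-5: (A-λI) row 1 is [0, -11], so an eigenvector is (-1, 0).
For λ=6: (A-λI) row 1 is [-11, -11], so an eigenvector is (-1, 1).
General solution: C_1e^(-5t)(-1,0) + C_2e^(6t)(-1,1).
Applying x_1(0)=-1, x_2(0)=2 gives C_1=-1, C_2=2.

x_1(t) = -2e^(6t) + e^(-5t), x_2(t) = 2e^(6t)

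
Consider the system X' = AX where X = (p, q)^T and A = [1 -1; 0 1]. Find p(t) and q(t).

Coefficient matrix A = [[1, -1], [0, 1]].
Characteristic polynomial det(A - λI) = λ^2 - 2λ + 1 = 0.
Single eigenvalue λ = 1 with algebraic multiplicity 2.
Eigenvector v = (-1,0); generalized eigenvector w with (A-λI)w=v is (1,1).
General solution: e^(t)[K_1·v + K_2·(t·v + w)].

p(t) = -K_1e^(t) - K_2te^(t) + K_2e^(t), q(t) = K_2e^(t)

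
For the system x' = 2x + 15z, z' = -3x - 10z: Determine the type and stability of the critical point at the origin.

stable spiral

A = [[2,15],[-3,-10]]; det(A-λI) = λ^2 + 8λ + 25.
λ = -4 ± 3i: negative real part.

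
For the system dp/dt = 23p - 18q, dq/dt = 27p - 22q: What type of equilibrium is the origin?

A = [[23,-18],[27,-22]]; det(A-λI) = λ^2 - λ - 20.
λ = 5, -4: opposite signs.

saddle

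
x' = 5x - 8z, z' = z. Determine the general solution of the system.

x(t) = 2C_1e^(t) + C_2e^(5t), z(t) = C_1e^(t)

Coefficient matrix A = [[5, -8], [0, 1]].
Characteristic polynomial det(A - λI) = λ^2 - 6λ + 5 = 0.
Eigenvalues λ = 1, 5.
For λ=1: (A-λI) row 1 is [4, -8], so an eigenvector is (2, 1).
For λ=5: (A-λI) row 1 is [0, -8], so an eigenvector is (1, 0).
General solution: C_1e^(t)(2,1) + C_2e^(5t)(1,0).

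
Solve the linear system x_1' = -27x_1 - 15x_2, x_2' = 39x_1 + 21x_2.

Coefficient matrix A = [[-27, -15], [39, 21]].
Characteristic polynomial det(A - λI) = λ^2 + 6λ + 18 = 0.
Eigenvalues λ = -3 ± 3i (complex conjugate pair).
For λ=-3+3i: an eigenvector is (-2,3) - i(1,-2) = (-2 - i, 3 + 2i).
A real fundamental pair from Re and Im of e^((-3+3i)t)v: X_1 = e^(-3t)(cos(3t)·(-2,3) + sin(3t)·(1,-2)), X_2 = e^(-3t)(sin(3t)·(-2,3) - cos(3t)·(1,-2)).
General solution: c_1X_1 + c_2X_2.

x_1(t) = c_1e^(-3t)sin(3t) - 2c_1e^(-3t)cos(3t) - 2c_2e^(-3t)sin(3t) - c_2e^(-3t)cos(3t), x_2(t) = -2c_1e^(-3t)sin(3t) + 3c_1e^(-3t)cos(3t) + 3c_2e^(-3t)sin(3t) + 2c_2e^(-3t)cos(3t)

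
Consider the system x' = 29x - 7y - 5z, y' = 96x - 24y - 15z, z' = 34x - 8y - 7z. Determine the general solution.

Coefficient matrix A = [[29, -7, -5], [96, -24, -15], [34, -8, -7]].
det(A - λI) = 0 gives eigenvalues λ = 3, -3, -2.
For λ=3: eigenvector (1,3,1).
For λ=-3: eigenvector (2,7,3).
For λ=-2: eigenvector (1,3,2).
General solution: K_1e^(3t)(1,3,1) + K_2e^(-3t)(2,7,3) + K_3e^(-2t)(1,3,2).

x(t) = K_1e^(3t) + 2K_2e^(-3t) + K_3e^(-2t), y(t) = 3K_1e^(3t) + 7K_2e^(-3t) + 3K_3e^(-2t), z(t) = K_1e^(3t) + 3K_2e^(-3t) + 2K_3e^(-2t)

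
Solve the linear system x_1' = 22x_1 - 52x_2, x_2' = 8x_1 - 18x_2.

Coefficient matrix A = [[22, -52], [8, -18]].
Characteristic polynomial det(A - λI) = λ^2 - 4λ + 20 = 0.
Eigenvalues λ = 2 ± 4i (complex conjugate pair).
For λ=2+4i: an eigenvector is (-2,-1) - i(3,1) = (-2 - 3i, -1 - i).
A real fundamental pair from Re and Im of e^((2+4i)t)v: X_1 = e^(2t)(cos(4t)·(-2,-1) + sin(4t)·(3,1)), X_2 = e^(2t)(sin(4t)·(-2,-1) - cos(4t)·(3,1)).
General solution: C_1X_1 + C_2X_2.

x_1(t) = 3C_1e^(2t)sin(4t) - 2C_1e^(2t)cos(4t) - 2C_2e^(2t)sin(4t) - 3C_2e^(2t)cos(4t), x_2(t) = C_1e^(2t)sin(4t) - C_1e^(2t)cos(4t) - C_2e^(2t)sin(4t) - C_2e^(2t)cos(4t)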